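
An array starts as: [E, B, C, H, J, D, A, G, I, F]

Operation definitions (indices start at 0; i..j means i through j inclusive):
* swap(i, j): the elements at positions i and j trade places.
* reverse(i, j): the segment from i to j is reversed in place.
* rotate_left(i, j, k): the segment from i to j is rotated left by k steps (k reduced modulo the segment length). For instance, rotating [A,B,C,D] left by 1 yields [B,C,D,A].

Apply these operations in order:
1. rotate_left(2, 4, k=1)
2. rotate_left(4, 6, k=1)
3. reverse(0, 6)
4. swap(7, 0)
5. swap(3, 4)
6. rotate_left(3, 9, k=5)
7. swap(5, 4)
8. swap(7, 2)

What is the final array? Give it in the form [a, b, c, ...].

Answer: [G, A, B, I, H, F, J, D, E, C]

Derivation:
After 1 (rotate_left(2, 4, k=1)): [E, B, H, J, C, D, A, G, I, F]
After 2 (rotate_left(4, 6, k=1)): [E, B, H, J, D, A, C, G, I, F]
After 3 (reverse(0, 6)): [C, A, D, J, H, B, E, G, I, F]
After 4 (swap(7, 0)): [G, A, D, J, H, B, E, C, I, F]
After 5 (swap(3, 4)): [G, A, D, H, J, B, E, C, I, F]
After 6 (rotate_left(3, 9, k=5)): [G, A, D, I, F, H, J, B, E, C]
After 7 (swap(5, 4)): [G, A, D, I, H, F, J, B, E, C]
After 8 (swap(7, 2)): [G, A, B, I, H, F, J, D, E, C]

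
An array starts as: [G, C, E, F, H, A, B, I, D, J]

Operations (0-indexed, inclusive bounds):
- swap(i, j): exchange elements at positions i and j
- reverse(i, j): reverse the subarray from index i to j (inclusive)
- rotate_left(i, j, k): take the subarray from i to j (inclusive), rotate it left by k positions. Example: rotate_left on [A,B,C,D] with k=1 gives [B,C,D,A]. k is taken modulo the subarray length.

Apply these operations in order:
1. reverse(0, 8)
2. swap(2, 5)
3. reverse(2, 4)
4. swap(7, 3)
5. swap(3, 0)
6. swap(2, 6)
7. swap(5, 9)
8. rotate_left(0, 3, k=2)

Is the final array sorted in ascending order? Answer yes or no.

After 1 (reverse(0, 8)): [D, I, B, A, H, F, E, C, G, J]
After 2 (swap(2, 5)): [D, I, F, A, H, B, E, C, G, J]
After 3 (reverse(2, 4)): [D, I, H, A, F, B, E, C, G, J]
After 4 (swap(7, 3)): [D, I, H, C, F, B, E, A, G, J]
After 5 (swap(3, 0)): [C, I, H, D, F, B, E, A, G, J]
After 6 (swap(2, 6)): [C, I, E, D, F, B, H, A, G, J]
After 7 (swap(5, 9)): [C, I, E, D, F, J, H, A, G, B]
After 8 (rotate_left(0, 3, k=2)): [E, D, C, I, F, J, H, A, G, B]

Answer: no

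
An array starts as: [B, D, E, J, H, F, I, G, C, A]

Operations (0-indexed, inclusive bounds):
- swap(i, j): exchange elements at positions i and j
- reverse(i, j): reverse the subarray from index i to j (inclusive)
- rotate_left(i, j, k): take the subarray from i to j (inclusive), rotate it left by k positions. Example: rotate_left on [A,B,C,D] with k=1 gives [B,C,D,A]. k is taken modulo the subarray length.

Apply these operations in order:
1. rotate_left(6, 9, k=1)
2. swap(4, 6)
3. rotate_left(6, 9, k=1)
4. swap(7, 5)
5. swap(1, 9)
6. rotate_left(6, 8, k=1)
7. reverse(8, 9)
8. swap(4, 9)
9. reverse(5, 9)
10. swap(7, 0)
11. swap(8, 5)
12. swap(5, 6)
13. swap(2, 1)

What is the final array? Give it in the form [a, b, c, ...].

After 1 (rotate_left(6, 9, k=1)): [B, D, E, J, H, F, G, C, A, I]
After 2 (swap(4, 6)): [B, D, E, J, G, F, H, C, A, I]
After 3 (rotate_left(6, 9, k=1)): [B, D, E, J, G, F, C, A, I, H]
After 4 (swap(7, 5)): [B, D, E, J, G, A, C, F, I, H]
After 5 (swap(1, 9)): [B, H, E, J, G, A, C, F, I, D]
After 6 (rotate_left(6, 8, k=1)): [B, H, E, J, G, A, F, I, C, D]
After 7 (reverse(8, 9)): [B, H, E, J, G, A, F, I, D, C]
After 8 (swap(4, 9)): [B, H, E, J, C, A, F, I, D, G]
After 9 (reverse(5, 9)): [B, H, E, J, C, G, D, I, F, A]
After 10 (swap(7, 0)): [I, H, E, J, C, G, D, B, F, A]
After 11 (swap(8, 5)): [I, H, E, J, C, F, D, B, G, A]
After 12 (swap(5, 6)): [I, H, E, J, C, D, F, B, G, A]
After 13 (swap(2, 1)): [I, E, H, J, C, D, F, B, G, A]

Answer: [I, E, H, J, C, D, F, B, G, A]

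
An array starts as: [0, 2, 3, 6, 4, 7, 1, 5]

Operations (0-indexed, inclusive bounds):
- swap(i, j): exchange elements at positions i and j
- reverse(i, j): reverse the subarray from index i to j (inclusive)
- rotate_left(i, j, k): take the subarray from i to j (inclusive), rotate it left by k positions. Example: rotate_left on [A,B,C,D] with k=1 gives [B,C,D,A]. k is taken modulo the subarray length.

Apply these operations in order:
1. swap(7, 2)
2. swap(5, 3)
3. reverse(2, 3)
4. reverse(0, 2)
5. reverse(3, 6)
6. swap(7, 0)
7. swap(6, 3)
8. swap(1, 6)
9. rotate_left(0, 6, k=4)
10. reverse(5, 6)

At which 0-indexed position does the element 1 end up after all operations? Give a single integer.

After 1 (swap(7, 2)): [0, 2, 5, 6, 4, 7, 1, 3]
After 2 (swap(5, 3)): [0, 2, 5, 7, 4, 6, 1, 3]
After 3 (reverse(2, 3)): [0, 2, 7, 5, 4, 6, 1, 3]
After 4 (reverse(0, 2)): [7, 2, 0, 5, 4, 6, 1, 3]
After 5 (reverse(3, 6)): [7, 2, 0, 1, 6, 4, 5, 3]
After 6 (swap(7, 0)): [3, 2, 0, 1, 6, 4, 5, 7]
After 7 (swap(6, 3)): [3, 2, 0, 5, 6, 4, 1, 7]
After 8 (swap(1, 6)): [3, 1, 0, 5, 6, 4, 2, 7]
After 9 (rotate_left(0, 6, k=4)): [6, 4, 2, 3, 1, 0, 5, 7]
After 10 (reverse(5, 6)): [6, 4, 2, 3, 1, 5, 0, 7]

Answer: 4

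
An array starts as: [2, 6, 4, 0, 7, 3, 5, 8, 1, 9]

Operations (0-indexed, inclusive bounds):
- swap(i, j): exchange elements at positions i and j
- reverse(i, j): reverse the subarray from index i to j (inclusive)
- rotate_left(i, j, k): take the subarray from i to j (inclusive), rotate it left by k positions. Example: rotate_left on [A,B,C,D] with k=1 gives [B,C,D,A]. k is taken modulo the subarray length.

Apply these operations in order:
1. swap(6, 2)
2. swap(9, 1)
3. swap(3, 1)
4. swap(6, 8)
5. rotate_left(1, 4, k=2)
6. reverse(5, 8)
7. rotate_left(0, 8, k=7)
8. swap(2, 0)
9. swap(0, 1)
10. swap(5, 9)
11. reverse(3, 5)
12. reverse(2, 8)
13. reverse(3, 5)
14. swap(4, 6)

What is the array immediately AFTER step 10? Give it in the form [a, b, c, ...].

Answer: [3, 2, 1, 9, 7, 6, 5, 4, 8, 0]

Derivation:
After 1 (swap(6, 2)): [2, 6, 5, 0, 7, 3, 4, 8, 1, 9]
After 2 (swap(9, 1)): [2, 9, 5, 0, 7, 3, 4, 8, 1, 6]
After 3 (swap(3, 1)): [2, 0, 5, 9, 7, 3, 4, 8, 1, 6]
After 4 (swap(6, 8)): [2, 0, 5, 9, 7, 3, 1, 8, 4, 6]
After 5 (rotate_left(1, 4, k=2)): [2, 9, 7, 0, 5, 3, 1, 8, 4, 6]
After 6 (reverse(5, 8)): [2, 9, 7, 0, 5, 4, 8, 1, 3, 6]
After 7 (rotate_left(0, 8, k=7)): [1, 3, 2, 9, 7, 0, 5, 4, 8, 6]
After 8 (swap(2, 0)): [2, 3, 1, 9, 7, 0, 5, 4, 8, 6]
After 9 (swap(0, 1)): [3, 2, 1, 9, 7, 0, 5, 4, 8, 6]
After 10 (swap(5, 9)): [3, 2, 1, 9, 7, 6, 5, 4, 8, 0]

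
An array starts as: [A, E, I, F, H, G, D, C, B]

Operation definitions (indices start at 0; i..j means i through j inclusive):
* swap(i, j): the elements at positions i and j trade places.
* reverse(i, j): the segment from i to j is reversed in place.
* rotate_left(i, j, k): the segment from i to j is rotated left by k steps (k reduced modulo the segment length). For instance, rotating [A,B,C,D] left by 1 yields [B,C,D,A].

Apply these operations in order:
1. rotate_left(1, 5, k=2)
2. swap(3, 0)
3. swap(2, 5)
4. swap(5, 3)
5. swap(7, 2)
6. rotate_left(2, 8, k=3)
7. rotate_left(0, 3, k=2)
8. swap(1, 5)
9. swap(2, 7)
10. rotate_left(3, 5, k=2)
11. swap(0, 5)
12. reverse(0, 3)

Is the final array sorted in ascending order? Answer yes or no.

After 1 (rotate_left(1, 5, k=2)): [A, F, H, G, E, I, D, C, B]
After 2 (swap(3, 0)): [G, F, H, A, E, I, D, C, B]
After 3 (swap(2, 5)): [G, F, I, A, E, H, D, C, B]
After 4 (swap(5, 3)): [G, F, I, H, E, A, D, C, B]
After 5 (swap(7, 2)): [G, F, C, H, E, A, D, I, B]
After 6 (rotate_left(2, 8, k=3)): [G, F, A, D, I, B, C, H, E]
After 7 (rotate_left(0, 3, k=2)): [A, D, G, F, I, B, C, H, E]
After 8 (swap(1, 5)): [A, B, G, F, I, D, C, H, E]
After 9 (swap(2, 7)): [A, B, H, F, I, D, C, G, E]
After 10 (rotate_left(3, 5, k=2)): [A, B, H, D, F, I, C, G, E]
After 11 (swap(0, 5)): [I, B, H, D, F, A, C, G, E]
After 12 (reverse(0, 3)): [D, H, B, I, F, A, C, G, E]

Answer: no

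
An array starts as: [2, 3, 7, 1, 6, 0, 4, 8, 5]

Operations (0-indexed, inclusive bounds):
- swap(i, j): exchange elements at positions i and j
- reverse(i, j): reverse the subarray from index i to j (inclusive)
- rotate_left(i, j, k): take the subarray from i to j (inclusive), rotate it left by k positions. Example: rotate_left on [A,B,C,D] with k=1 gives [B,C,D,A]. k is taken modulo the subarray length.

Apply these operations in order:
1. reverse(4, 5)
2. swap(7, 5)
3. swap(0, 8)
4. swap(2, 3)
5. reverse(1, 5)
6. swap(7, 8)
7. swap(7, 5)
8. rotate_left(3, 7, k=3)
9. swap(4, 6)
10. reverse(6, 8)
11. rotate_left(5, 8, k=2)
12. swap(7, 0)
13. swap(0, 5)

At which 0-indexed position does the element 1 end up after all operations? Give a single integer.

Answer: 4

Derivation:
After 1 (reverse(4, 5)): [2, 3, 7, 1, 0, 6, 4, 8, 5]
After 2 (swap(7, 5)): [2, 3, 7, 1, 0, 8, 4, 6, 5]
After 3 (swap(0, 8)): [5, 3, 7, 1, 0, 8, 4, 6, 2]
After 4 (swap(2, 3)): [5, 3, 1, 7, 0, 8, 4, 6, 2]
After 5 (reverse(1, 5)): [5, 8, 0, 7, 1, 3, 4, 6, 2]
After 6 (swap(7, 8)): [5, 8, 0, 7, 1, 3, 4, 2, 6]
After 7 (swap(7, 5)): [5, 8, 0, 7, 1, 2, 4, 3, 6]
After 8 (rotate_left(3, 7, k=3)): [5, 8, 0, 4, 3, 7, 1, 2, 6]
After 9 (swap(4, 6)): [5, 8, 0, 4, 1, 7, 3, 2, 6]
After 10 (reverse(6, 8)): [5, 8, 0, 4, 1, 7, 6, 2, 3]
After 11 (rotate_left(5, 8, k=2)): [5, 8, 0, 4, 1, 2, 3, 7, 6]
After 12 (swap(7, 0)): [7, 8, 0, 4, 1, 2, 3, 5, 6]
After 13 (swap(0, 5)): [2, 8, 0, 4, 1, 7, 3, 5, 6]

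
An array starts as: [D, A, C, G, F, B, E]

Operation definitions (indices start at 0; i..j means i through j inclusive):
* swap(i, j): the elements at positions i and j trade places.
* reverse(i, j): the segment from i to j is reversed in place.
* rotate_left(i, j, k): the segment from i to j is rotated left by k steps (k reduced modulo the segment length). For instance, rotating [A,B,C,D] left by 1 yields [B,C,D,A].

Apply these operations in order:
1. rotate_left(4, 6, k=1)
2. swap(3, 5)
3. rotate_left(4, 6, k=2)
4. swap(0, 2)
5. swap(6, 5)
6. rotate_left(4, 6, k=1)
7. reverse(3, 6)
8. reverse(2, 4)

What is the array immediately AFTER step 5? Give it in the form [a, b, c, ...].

After 1 (rotate_left(4, 6, k=1)): [D, A, C, G, B, E, F]
After 2 (swap(3, 5)): [D, A, C, E, B, G, F]
After 3 (rotate_left(4, 6, k=2)): [D, A, C, E, F, B, G]
After 4 (swap(0, 2)): [C, A, D, E, F, B, G]
After 5 (swap(6, 5)): [C, A, D, E, F, G, B]

Answer: [C, A, D, E, F, G, B]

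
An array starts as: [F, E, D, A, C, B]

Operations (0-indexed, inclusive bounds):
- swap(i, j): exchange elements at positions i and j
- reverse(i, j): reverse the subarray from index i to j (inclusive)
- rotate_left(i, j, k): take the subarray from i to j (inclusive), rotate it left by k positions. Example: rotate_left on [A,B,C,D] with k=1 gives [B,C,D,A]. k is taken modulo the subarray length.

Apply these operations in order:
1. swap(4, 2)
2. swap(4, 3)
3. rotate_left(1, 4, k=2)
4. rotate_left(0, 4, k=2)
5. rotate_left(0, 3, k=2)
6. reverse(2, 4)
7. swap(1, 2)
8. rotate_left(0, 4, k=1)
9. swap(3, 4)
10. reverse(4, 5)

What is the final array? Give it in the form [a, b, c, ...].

After 1 (swap(4, 2)): [F, E, C, A, D, B]
After 2 (swap(4, 3)): [F, E, C, D, A, B]
After 3 (rotate_left(1, 4, k=2)): [F, D, A, E, C, B]
After 4 (rotate_left(0, 4, k=2)): [A, E, C, F, D, B]
After 5 (rotate_left(0, 3, k=2)): [C, F, A, E, D, B]
After 6 (reverse(2, 4)): [C, F, D, E, A, B]
After 7 (swap(1, 2)): [C, D, F, E, A, B]
After 8 (rotate_left(0, 4, k=1)): [D, F, E, A, C, B]
After 9 (swap(3, 4)): [D, F, E, C, A, B]
After 10 (reverse(4, 5)): [D, F, E, C, B, A]

Answer: [D, F, E, C, B, A]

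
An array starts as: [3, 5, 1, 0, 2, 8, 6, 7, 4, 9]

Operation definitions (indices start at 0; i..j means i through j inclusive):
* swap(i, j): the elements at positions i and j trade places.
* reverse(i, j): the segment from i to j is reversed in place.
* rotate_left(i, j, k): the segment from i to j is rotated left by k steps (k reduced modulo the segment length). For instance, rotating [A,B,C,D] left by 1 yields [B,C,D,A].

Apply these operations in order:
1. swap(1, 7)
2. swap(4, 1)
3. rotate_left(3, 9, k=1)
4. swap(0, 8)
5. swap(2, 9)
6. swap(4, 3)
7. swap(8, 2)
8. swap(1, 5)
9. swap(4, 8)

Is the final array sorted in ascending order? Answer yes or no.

After 1 (swap(1, 7)): [3, 7, 1, 0, 2, 8, 6, 5, 4, 9]
After 2 (swap(4, 1)): [3, 2, 1, 0, 7, 8, 6, 5, 4, 9]
After 3 (rotate_left(3, 9, k=1)): [3, 2, 1, 7, 8, 6, 5, 4, 9, 0]
After 4 (swap(0, 8)): [9, 2, 1, 7, 8, 6, 5, 4, 3, 0]
After 5 (swap(2, 9)): [9, 2, 0, 7, 8, 6, 5, 4, 3, 1]
After 6 (swap(4, 3)): [9, 2, 0, 8, 7, 6, 5, 4, 3, 1]
After 7 (swap(8, 2)): [9, 2, 3, 8, 7, 6, 5, 4, 0, 1]
After 8 (swap(1, 5)): [9, 6, 3, 8, 7, 2, 5, 4, 0, 1]
After 9 (swap(4, 8)): [9, 6, 3, 8, 0, 2, 5, 4, 7, 1]

Answer: no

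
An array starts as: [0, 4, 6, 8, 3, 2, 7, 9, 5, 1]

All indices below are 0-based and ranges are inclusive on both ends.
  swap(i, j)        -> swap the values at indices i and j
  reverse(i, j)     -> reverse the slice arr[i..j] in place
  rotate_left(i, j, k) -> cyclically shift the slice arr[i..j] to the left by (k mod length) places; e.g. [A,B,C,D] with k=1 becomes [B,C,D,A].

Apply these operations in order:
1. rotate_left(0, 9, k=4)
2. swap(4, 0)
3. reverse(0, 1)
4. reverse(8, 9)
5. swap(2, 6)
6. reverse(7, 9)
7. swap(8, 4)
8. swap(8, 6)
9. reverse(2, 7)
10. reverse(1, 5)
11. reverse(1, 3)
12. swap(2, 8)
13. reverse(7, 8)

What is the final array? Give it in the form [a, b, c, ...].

After 1 (rotate_left(0, 9, k=4)): [3, 2, 7, 9, 5, 1, 0, 4, 6, 8]
After 2 (swap(4, 0)): [5, 2, 7, 9, 3, 1, 0, 4, 6, 8]
After 3 (reverse(0, 1)): [2, 5, 7, 9, 3, 1, 0, 4, 6, 8]
After 4 (reverse(8, 9)): [2, 5, 7, 9, 3, 1, 0, 4, 8, 6]
After 5 (swap(2, 6)): [2, 5, 0, 9, 3, 1, 7, 4, 8, 6]
After 6 (reverse(7, 9)): [2, 5, 0, 9, 3, 1, 7, 6, 8, 4]
After 7 (swap(8, 4)): [2, 5, 0, 9, 8, 1, 7, 6, 3, 4]
After 8 (swap(8, 6)): [2, 5, 0, 9, 8, 1, 3, 6, 7, 4]
After 9 (reverse(2, 7)): [2, 5, 6, 3, 1, 8, 9, 0, 7, 4]
After 10 (reverse(1, 5)): [2, 8, 1, 3, 6, 5, 9, 0, 7, 4]
After 11 (reverse(1, 3)): [2, 3, 1, 8, 6, 5, 9, 0, 7, 4]
After 12 (swap(2, 8)): [2, 3, 7, 8, 6, 5, 9, 0, 1, 4]
After 13 (reverse(7, 8)): [2, 3, 7, 8, 6, 5, 9, 1, 0, 4]

Answer: [2, 3, 7, 8, 6, 5, 9, 1, 0, 4]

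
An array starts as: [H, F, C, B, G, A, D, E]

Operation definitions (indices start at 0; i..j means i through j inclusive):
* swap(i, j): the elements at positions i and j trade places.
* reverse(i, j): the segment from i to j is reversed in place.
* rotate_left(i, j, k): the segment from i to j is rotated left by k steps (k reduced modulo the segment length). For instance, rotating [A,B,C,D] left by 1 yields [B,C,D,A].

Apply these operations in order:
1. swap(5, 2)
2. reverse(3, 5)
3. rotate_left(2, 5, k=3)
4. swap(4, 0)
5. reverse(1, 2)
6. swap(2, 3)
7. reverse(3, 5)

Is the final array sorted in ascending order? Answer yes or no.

Answer: no

Derivation:
After 1 (swap(5, 2)): [H, F, A, B, G, C, D, E]
After 2 (reverse(3, 5)): [H, F, A, C, G, B, D, E]
After 3 (rotate_left(2, 5, k=3)): [H, F, B, A, C, G, D, E]
After 4 (swap(4, 0)): [C, F, B, A, H, G, D, E]
After 5 (reverse(1, 2)): [C, B, F, A, H, G, D, E]
After 6 (swap(2, 3)): [C, B, A, F, H, G, D, E]
After 7 (reverse(3, 5)): [C, B, A, G, H, F, D, E]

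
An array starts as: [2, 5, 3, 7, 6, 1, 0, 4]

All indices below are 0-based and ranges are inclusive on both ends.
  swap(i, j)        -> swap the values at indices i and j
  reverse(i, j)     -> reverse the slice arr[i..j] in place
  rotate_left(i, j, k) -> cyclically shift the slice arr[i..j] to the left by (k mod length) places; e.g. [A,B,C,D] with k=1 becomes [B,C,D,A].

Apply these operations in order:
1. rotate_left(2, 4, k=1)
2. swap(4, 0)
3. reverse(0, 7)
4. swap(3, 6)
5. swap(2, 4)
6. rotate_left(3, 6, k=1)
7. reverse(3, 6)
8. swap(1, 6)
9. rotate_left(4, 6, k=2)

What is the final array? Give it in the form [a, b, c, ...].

Answer: [4, 1, 6, 5, 0, 2, 7, 3]

Derivation:
After 1 (rotate_left(2, 4, k=1)): [2, 5, 7, 6, 3, 1, 0, 4]
After 2 (swap(4, 0)): [3, 5, 7, 6, 2, 1, 0, 4]
After 3 (reverse(0, 7)): [4, 0, 1, 2, 6, 7, 5, 3]
After 4 (swap(3, 6)): [4, 0, 1, 5, 6, 7, 2, 3]
After 5 (swap(2, 4)): [4, 0, 6, 5, 1, 7, 2, 3]
After 6 (rotate_left(3, 6, k=1)): [4, 0, 6, 1, 7, 2, 5, 3]
After 7 (reverse(3, 6)): [4, 0, 6, 5, 2, 7, 1, 3]
After 8 (swap(1, 6)): [4, 1, 6, 5, 2, 7, 0, 3]
After 9 (rotate_left(4, 6, k=2)): [4, 1, 6, 5, 0, 2, 7, 3]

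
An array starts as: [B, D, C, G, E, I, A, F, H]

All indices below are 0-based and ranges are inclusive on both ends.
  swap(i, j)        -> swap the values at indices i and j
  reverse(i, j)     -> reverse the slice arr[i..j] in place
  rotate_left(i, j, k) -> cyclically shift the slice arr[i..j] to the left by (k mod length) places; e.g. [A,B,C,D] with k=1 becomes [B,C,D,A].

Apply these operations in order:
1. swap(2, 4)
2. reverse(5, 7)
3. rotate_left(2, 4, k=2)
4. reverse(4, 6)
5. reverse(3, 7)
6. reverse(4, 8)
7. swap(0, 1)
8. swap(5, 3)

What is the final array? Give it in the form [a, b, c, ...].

Answer: [D, B, C, E, H, I, A, F, G]

Derivation:
After 1 (swap(2, 4)): [B, D, E, G, C, I, A, F, H]
After 2 (reverse(5, 7)): [B, D, E, G, C, F, A, I, H]
After 3 (rotate_left(2, 4, k=2)): [B, D, C, E, G, F, A, I, H]
After 4 (reverse(4, 6)): [B, D, C, E, A, F, G, I, H]
After 5 (reverse(3, 7)): [B, D, C, I, G, F, A, E, H]
After 6 (reverse(4, 8)): [B, D, C, I, H, E, A, F, G]
After 7 (swap(0, 1)): [D, B, C, I, H, E, A, F, G]
After 8 (swap(5, 3)): [D, B, C, E, H, I, A, F, G]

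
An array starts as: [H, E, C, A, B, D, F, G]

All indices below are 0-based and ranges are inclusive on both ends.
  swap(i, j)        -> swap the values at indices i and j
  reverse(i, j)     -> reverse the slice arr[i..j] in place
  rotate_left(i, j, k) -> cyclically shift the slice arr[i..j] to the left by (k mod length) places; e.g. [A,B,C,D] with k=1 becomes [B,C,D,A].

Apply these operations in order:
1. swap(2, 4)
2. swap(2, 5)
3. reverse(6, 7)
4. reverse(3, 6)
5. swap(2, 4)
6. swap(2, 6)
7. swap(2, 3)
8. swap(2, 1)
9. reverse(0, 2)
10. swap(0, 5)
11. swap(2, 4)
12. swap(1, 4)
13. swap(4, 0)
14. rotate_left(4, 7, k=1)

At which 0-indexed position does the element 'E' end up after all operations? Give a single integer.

After 1 (swap(2, 4)): [H, E, B, A, C, D, F, G]
After 2 (swap(2, 5)): [H, E, D, A, C, B, F, G]
After 3 (reverse(6, 7)): [H, E, D, A, C, B, G, F]
After 4 (reverse(3, 6)): [H, E, D, G, B, C, A, F]
After 5 (swap(2, 4)): [H, E, B, G, D, C, A, F]
After 6 (swap(2, 6)): [H, E, A, G, D, C, B, F]
After 7 (swap(2, 3)): [H, E, G, A, D, C, B, F]
After 8 (swap(2, 1)): [H, G, E, A, D, C, B, F]
After 9 (reverse(0, 2)): [E, G, H, A, D, C, B, F]
After 10 (swap(0, 5)): [C, G, H, A, D, E, B, F]
After 11 (swap(2, 4)): [C, G, D, A, H, E, B, F]
After 12 (swap(1, 4)): [C, H, D, A, G, E, B, F]
After 13 (swap(4, 0)): [G, H, D, A, C, E, B, F]
After 14 (rotate_left(4, 7, k=1)): [G, H, D, A, E, B, F, C]

Answer: 4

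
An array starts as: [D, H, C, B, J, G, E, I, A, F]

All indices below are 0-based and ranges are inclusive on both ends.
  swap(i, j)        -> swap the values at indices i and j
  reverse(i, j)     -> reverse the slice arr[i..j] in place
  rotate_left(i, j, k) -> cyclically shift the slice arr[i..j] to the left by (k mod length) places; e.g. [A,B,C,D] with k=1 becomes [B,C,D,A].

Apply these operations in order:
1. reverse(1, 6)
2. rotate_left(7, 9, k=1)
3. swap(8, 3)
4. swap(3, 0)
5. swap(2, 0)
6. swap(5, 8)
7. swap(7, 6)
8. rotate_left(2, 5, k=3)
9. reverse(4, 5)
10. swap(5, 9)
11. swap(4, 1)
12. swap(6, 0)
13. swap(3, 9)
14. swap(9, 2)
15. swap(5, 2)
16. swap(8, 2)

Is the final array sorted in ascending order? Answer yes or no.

Answer: yes

Derivation:
After 1 (reverse(1, 6)): [D, E, G, J, B, C, H, I, A, F]
After 2 (rotate_left(7, 9, k=1)): [D, E, G, J, B, C, H, A, F, I]
After 3 (swap(8, 3)): [D, E, G, F, B, C, H, A, J, I]
After 4 (swap(3, 0)): [F, E, G, D, B, C, H, A, J, I]
After 5 (swap(2, 0)): [G, E, F, D, B, C, H, A, J, I]
After 6 (swap(5, 8)): [G, E, F, D, B, J, H, A, C, I]
After 7 (swap(7, 6)): [G, E, F, D, B, J, A, H, C, I]
After 8 (rotate_left(2, 5, k=3)): [G, E, J, F, D, B, A, H, C, I]
After 9 (reverse(4, 5)): [G, E, J, F, B, D, A, H, C, I]
After 10 (swap(5, 9)): [G, E, J, F, B, I, A, H, C, D]
After 11 (swap(4, 1)): [G, B, J, F, E, I, A, H, C, D]
After 12 (swap(6, 0)): [A, B, J, F, E, I, G, H, C, D]
After 13 (swap(3, 9)): [A, B, J, D, E, I, G, H, C, F]
After 14 (swap(9, 2)): [A, B, F, D, E, I, G, H, C, J]
After 15 (swap(5, 2)): [A, B, I, D, E, F, G, H, C, J]
After 16 (swap(8, 2)): [A, B, C, D, E, F, G, H, I, J]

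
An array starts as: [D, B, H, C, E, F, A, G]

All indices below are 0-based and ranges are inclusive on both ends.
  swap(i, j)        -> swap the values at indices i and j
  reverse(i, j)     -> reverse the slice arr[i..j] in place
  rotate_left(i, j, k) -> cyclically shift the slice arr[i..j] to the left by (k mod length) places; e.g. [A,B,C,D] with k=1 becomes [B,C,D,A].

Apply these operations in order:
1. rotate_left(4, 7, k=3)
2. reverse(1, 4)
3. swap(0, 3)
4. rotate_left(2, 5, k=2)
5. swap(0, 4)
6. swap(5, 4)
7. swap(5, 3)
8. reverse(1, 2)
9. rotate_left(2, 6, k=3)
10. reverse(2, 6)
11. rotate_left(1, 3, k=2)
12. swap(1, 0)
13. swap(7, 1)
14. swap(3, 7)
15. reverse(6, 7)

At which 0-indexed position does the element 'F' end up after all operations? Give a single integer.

After 1 (rotate_left(4, 7, k=3)): [D, B, H, C, G, E, F, A]
After 2 (reverse(1, 4)): [D, G, C, H, B, E, F, A]
After 3 (swap(0, 3)): [H, G, C, D, B, E, F, A]
After 4 (rotate_left(2, 5, k=2)): [H, G, B, E, C, D, F, A]
After 5 (swap(0, 4)): [C, G, B, E, H, D, F, A]
After 6 (swap(5, 4)): [C, G, B, E, D, H, F, A]
After 7 (swap(5, 3)): [C, G, B, H, D, E, F, A]
After 8 (reverse(1, 2)): [C, B, G, H, D, E, F, A]
After 9 (rotate_left(2, 6, k=3)): [C, B, E, F, G, H, D, A]
After 10 (reverse(2, 6)): [C, B, D, H, G, F, E, A]
After 11 (rotate_left(1, 3, k=2)): [C, H, B, D, G, F, E, A]
After 12 (swap(1, 0)): [H, C, B, D, G, F, E, A]
After 13 (swap(7, 1)): [H, A, B, D, G, F, E, C]
After 14 (swap(3, 7)): [H, A, B, C, G, F, E, D]
After 15 (reverse(6, 7)): [H, A, B, C, G, F, D, E]

Answer: 5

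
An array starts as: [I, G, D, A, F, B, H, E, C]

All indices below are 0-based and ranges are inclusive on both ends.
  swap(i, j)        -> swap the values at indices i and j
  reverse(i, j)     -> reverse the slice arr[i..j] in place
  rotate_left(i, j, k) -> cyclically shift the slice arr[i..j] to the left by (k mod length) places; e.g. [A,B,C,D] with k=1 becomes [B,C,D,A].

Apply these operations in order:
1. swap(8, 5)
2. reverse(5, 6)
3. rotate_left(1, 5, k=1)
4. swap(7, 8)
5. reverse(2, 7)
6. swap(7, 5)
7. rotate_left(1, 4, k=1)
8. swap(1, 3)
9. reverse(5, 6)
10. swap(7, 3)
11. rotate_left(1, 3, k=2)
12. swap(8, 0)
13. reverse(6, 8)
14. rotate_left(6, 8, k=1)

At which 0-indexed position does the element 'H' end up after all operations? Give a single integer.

Answer: 1

Derivation:
After 1 (swap(8, 5)): [I, G, D, A, F, C, H, E, B]
After 2 (reverse(5, 6)): [I, G, D, A, F, H, C, E, B]
After 3 (rotate_left(1, 5, k=1)): [I, D, A, F, H, G, C, E, B]
After 4 (swap(7, 8)): [I, D, A, F, H, G, C, B, E]
After 5 (reverse(2, 7)): [I, D, B, C, G, H, F, A, E]
After 6 (swap(7, 5)): [I, D, B, C, G, A, F, H, E]
After 7 (rotate_left(1, 4, k=1)): [I, B, C, G, D, A, F, H, E]
After 8 (swap(1, 3)): [I, G, C, B, D, A, F, H, E]
After 9 (reverse(5, 6)): [I, G, C, B, D, F, A, H, E]
After 10 (swap(7, 3)): [I, G, C, H, D, F, A, B, E]
After 11 (rotate_left(1, 3, k=2)): [I, H, G, C, D, F, A, B, E]
After 12 (swap(8, 0)): [E, H, G, C, D, F, A, B, I]
After 13 (reverse(6, 8)): [E, H, G, C, D, F, I, B, A]
After 14 (rotate_left(6, 8, k=1)): [E, H, G, C, D, F, B, A, I]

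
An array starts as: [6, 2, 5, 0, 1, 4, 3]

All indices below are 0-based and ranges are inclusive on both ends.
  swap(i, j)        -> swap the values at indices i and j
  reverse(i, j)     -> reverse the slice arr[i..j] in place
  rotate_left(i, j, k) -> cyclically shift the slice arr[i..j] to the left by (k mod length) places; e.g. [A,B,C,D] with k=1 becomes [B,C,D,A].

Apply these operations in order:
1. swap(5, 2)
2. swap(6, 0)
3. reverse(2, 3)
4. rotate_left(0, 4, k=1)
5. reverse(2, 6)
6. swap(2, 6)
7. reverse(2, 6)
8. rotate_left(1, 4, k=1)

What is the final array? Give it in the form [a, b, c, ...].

After 1 (swap(5, 2)): [6, 2, 4, 0, 1, 5, 3]
After 2 (swap(6, 0)): [3, 2, 4, 0, 1, 5, 6]
After 3 (reverse(2, 3)): [3, 2, 0, 4, 1, 5, 6]
After 4 (rotate_left(0, 4, k=1)): [2, 0, 4, 1, 3, 5, 6]
After 5 (reverse(2, 6)): [2, 0, 6, 5, 3, 1, 4]
After 6 (swap(2, 6)): [2, 0, 4, 5, 3, 1, 6]
After 7 (reverse(2, 6)): [2, 0, 6, 1, 3, 5, 4]
After 8 (rotate_left(1, 4, k=1)): [2, 6, 1, 3, 0, 5, 4]

Answer: [2, 6, 1, 3, 0, 5, 4]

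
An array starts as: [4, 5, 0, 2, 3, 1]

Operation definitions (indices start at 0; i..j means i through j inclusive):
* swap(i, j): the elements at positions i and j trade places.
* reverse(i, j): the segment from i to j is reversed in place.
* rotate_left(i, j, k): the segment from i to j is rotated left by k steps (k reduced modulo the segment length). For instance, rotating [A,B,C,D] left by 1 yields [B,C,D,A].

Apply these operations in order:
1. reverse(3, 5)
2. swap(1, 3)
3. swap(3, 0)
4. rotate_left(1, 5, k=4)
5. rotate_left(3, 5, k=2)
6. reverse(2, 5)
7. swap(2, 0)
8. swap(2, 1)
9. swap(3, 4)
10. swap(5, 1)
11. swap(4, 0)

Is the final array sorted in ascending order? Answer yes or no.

Answer: yes

Derivation:
After 1 (reverse(3, 5)): [4, 5, 0, 1, 3, 2]
After 2 (swap(1, 3)): [4, 1, 0, 5, 3, 2]
After 3 (swap(3, 0)): [5, 1, 0, 4, 3, 2]
After 4 (rotate_left(1, 5, k=4)): [5, 2, 1, 0, 4, 3]
After 5 (rotate_left(3, 5, k=2)): [5, 2, 1, 3, 0, 4]
After 6 (reverse(2, 5)): [5, 2, 4, 0, 3, 1]
After 7 (swap(2, 0)): [4, 2, 5, 0, 3, 1]
After 8 (swap(2, 1)): [4, 5, 2, 0, 3, 1]
After 9 (swap(3, 4)): [4, 5, 2, 3, 0, 1]
After 10 (swap(5, 1)): [4, 1, 2, 3, 0, 5]
After 11 (swap(4, 0)): [0, 1, 2, 3, 4, 5]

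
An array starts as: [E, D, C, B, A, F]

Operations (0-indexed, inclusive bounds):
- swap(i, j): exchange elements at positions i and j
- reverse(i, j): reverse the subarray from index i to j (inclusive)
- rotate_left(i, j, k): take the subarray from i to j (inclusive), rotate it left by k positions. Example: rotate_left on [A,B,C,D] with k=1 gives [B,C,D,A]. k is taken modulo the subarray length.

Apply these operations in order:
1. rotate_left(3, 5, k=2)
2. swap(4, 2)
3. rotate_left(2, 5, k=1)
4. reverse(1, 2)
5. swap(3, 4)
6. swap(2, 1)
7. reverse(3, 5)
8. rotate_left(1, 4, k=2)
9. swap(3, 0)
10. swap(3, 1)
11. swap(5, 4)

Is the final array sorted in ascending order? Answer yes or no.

Answer: no

Derivation:
After 1 (rotate_left(3, 5, k=2)): [E, D, C, F, B, A]
After 2 (swap(4, 2)): [E, D, B, F, C, A]
After 3 (rotate_left(2, 5, k=1)): [E, D, F, C, A, B]
After 4 (reverse(1, 2)): [E, F, D, C, A, B]
After 5 (swap(3, 4)): [E, F, D, A, C, B]
After 6 (swap(2, 1)): [E, D, F, A, C, B]
After 7 (reverse(3, 5)): [E, D, F, B, C, A]
After 8 (rotate_left(1, 4, k=2)): [E, B, C, D, F, A]
After 9 (swap(3, 0)): [D, B, C, E, F, A]
After 10 (swap(3, 1)): [D, E, C, B, F, A]
After 11 (swap(5, 4)): [D, E, C, B, A, F]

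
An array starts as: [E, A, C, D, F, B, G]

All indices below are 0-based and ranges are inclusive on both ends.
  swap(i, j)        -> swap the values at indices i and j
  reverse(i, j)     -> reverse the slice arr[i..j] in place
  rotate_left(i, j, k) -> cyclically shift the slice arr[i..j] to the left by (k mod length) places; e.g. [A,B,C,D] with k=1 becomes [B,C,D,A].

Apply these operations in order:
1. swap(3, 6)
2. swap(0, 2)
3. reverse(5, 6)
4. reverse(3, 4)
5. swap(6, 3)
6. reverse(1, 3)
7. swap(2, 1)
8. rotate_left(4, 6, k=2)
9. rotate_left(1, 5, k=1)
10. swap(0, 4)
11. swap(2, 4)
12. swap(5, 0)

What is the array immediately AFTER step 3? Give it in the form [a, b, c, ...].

After 1 (swap(3, 6)): [E, A, C, G, F, B, D]
After 2 (swap(0, 2)): [C, A, E, G, F, B, D]
After 3 (reverse(5, 6)): [C, A, E, G, F, D, B]

Answer: [C, A, E, G, F, D, B]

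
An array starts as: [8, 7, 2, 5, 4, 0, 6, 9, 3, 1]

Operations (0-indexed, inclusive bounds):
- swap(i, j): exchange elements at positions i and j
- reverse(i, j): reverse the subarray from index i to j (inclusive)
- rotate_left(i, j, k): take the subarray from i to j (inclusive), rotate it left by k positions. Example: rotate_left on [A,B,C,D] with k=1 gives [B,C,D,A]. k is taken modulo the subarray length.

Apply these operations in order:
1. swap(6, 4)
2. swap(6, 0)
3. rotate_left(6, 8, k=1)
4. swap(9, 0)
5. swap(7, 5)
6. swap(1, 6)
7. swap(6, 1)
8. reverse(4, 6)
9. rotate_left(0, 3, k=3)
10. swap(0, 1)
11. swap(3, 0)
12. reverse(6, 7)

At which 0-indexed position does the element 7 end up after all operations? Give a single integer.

After 1 (swap(6, 4)): [8, 7, 2, 5, 6, 0, 4, 9, 3, 1]
After 2 (swap(6, 0)): [4, 7, 2, 5, 6, 0, 8, 9, 3, 1]
After 3 (rotate_left(6, 8, k=1)): [4, 7, 2, 5, 6, 0, 9, 3, 8, 1]
After 4 (swap(9, 0)): [1, 7, 2, 5, 6, 0, 9, 3, 8, 4]
After 5 (swap(7, 5)): [1, 7, 2, 5, 6, 3, 9, 0, 8, 4]
After 6 (swap(1, 6)): [1, 9, 2, 5, 6, 3, 7, 0, 8, 4]
After 7 (swap(6, 1)): [1, 7, 2, 5, 6, 3, 9, 0, 8, 4]
After 8 (reverse(4, 6)): [1, 7, 2, 5, 9, 3, 6, 0, 8, 4]
After 9 (rotate_left(0, 3, k=3)): [5, 1, 7, 2, 9, 3, 6, 0, 8, 4]
After 10 (swap(0, 1)): [1, 5, 7, 2, 9, 3, 6, 0, 8, 4]
After 11 (swap(3, 0)): [2, 5, 7, 1, 9, 3, 6, 0, 8, 4]
After 12 (reverse(6, 7)): [2, 5, 7, 1, 9, 3, 0, 6, 8, 4]

Answer: 2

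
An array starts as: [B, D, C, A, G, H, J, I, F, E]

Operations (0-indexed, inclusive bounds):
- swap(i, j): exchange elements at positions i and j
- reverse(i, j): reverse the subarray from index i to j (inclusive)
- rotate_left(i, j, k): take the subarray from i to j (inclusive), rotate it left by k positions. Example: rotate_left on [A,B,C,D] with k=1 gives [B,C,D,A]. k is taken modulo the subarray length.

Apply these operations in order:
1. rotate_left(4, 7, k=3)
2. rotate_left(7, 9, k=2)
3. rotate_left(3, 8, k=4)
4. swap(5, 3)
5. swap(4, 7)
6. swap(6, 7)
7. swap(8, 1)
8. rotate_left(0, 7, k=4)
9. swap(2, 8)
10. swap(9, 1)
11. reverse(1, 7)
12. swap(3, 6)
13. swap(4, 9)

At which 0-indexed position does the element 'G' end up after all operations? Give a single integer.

After 1 (rotate_left(4, 7, k=3)): [B, D, C, A, I, G, H, J, F, E]
After 2 (rotate_left(7, 9, k=2)): [B, D, C, A, I, G, H, E, J, F]
After 3 (rotate_left(3, 8, k=4)): [B, D, C, E, J, A, I, G, H, F]
After 4 (swap(5, 3)): [B, D, C, A, J, E, I, G, H, F]
After 5 (swap(4, 7)): [B, D, C, A, G, E, I, J, H, F]
After 6 (swap(6, 7)): [B, D, C, A, G, E, J, I, H, F]
After 7 (swap(8, 1)): [B, H, C, A, G, E, J, I, D, F]
After 8 (rotate_left(0, 7, k=4)): [G, E, J, I, B, H, C, A, D, F]
After 9 (swap(2, 8)): [G, E, D, I, B, H, C, A, J, F]
After 10 (swap(9, 1)): [G, F, D, I, B, H, C, A, J, E]
After 11 (reverse(1, 7)): [G, A, C, H, B, I, D, F, J, E]
After 12 (swap(3, 6)): [G, A, C, D, B, I, H, F, J, E]
After 13 (swap(4, 9)): [G, A, C, D, E, I, H, F, J, B]

Answer: 0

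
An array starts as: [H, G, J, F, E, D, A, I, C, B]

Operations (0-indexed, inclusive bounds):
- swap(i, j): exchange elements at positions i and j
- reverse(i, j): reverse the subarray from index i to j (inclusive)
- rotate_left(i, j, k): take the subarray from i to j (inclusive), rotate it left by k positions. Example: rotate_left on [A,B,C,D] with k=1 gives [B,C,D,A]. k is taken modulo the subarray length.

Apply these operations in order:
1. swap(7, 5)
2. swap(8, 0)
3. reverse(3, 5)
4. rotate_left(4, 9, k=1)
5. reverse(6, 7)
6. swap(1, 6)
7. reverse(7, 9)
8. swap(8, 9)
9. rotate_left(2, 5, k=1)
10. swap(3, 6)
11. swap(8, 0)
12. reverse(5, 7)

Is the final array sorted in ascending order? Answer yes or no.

Answer: no

Derivation:
After 1 (swap(7, 5)): [H, G, J, F, E, I, A, D, C, B]
After 2 (swap(8, 0)): [C, G, J, F, E, I, A, D, H, B]
After 3 (reverse(3, 5)): [C, G, J, I, E, F, A, D, H, B]
After 4 (rotate_left(4, 9, k=1)): [C, G, J, I, F, A, D, H, B, E]
After 5 (reverse(6, 7)): [C, G, J, I, F, A, H, D, B, E]
After 6 (swap(1, 6)): [C, H, J, I, F, A, G, D, B, E]
After 7 (reverse(7, 9)): [C, H, J, I, F, A, G, E, B, D]
After 8 (swap(8, 9)): [C, H, J, I, F, A, G, E, D, B]
After 9 (rotate_left(2, 5, k=1)): [C, H, I, F, A, J, G, E, D, B]
After 10 (swap(3, 6)): [C, H, I, G, A, J, F, E, D, B]
After 11 (swap(8, 0)): [D, H, I, G, A, J, F, E, C, B]
After 12 (reverse(5, 7)): [D, H, I, G, A, E, F, J, C, B]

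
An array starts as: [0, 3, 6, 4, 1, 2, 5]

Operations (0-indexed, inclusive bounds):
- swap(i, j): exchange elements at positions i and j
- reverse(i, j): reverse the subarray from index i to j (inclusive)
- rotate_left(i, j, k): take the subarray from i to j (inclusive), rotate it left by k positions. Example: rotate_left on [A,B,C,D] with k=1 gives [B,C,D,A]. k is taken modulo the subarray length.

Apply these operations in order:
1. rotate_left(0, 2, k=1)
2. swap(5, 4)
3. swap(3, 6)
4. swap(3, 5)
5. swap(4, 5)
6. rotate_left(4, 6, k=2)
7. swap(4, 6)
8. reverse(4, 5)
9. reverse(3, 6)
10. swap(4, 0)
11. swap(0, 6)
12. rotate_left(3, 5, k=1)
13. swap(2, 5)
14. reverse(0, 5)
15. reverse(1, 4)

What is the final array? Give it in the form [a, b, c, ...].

Answer: [0, 6, 4, 3, 5, 1, 2]

Derivation:
After 1 (rotate_left(0, 2, k=1)): [3, 6, 0, 4, 1, 2, 5]
After 2 (swap(5, 4)): [3, 6, 0, 4, 2, 1, 5]
After 3 (swap(3, 6)): [3, 6, 0, 5, 2, 1, 4]
After 4 (swap(3, 5)): [3, 6, 0, 1, 2, 5, 4]
After 5 (swap(4, 5)): [3, 6, 0, 1, 5, 2, 4]
After 6 (rotate_left(4, 6, k=2)): [3, 6, 0, 1, 4, 5, 2]
After 7 (swap(4, 6)): [3, 6, 0, 1, 2, 5, 4]
After 8 (reverse(4, 5)): [3, 6, 0, 1, 5, 2, 4]
After 9 (reverse(3, 6)): [3, 6, 0, 4, 2, 5, 1]
After 10 (swap(4, 0)): [2, 6, 0, 4, 3, 5, 1]
After 11 (swap(0, 6)): [1, 6, 0, 4, 3, 5, 2]
After 12 (rotate_left(3, 5, k=1)): [1, 6, 0, 3, 5, 4, 2]
After 13 (swap(2, 5)): [1, 6, 4, 3, 5, 0, 2]
After 14 (reverse(0, 5)): [0, 5, 3, 4, 6, 1, 2]
After 15 (reverse(1, 4)): [0, 6, 4, 3, 5, 1, 2]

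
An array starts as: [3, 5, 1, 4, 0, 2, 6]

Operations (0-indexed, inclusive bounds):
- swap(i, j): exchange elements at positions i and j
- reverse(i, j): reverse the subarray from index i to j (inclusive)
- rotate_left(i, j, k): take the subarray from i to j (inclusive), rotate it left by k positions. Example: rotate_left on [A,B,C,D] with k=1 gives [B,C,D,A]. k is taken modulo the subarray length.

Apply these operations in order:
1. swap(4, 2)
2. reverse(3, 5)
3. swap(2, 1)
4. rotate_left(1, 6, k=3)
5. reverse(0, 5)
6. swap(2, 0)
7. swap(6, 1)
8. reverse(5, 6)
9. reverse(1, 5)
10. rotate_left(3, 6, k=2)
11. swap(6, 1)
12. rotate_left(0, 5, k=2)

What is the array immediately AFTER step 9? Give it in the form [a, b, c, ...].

After 1 (swap(4, 2)): [3, 5, 0, 4, 1, 2, 6]
After 2 (reverse(3, 5)): [3, 5, 0, 2, 1, 4, 6]
After 3 (swap(2, 1)): [3, 0, 5, 2, 1, 4, 6]
After 4 (rotate_left(1, 6, k=3)): [3, 1, 4, 6, 0, 5, 2]
After 5 (reverse(0, 5)): [5, 0, 6, 4, 1, 3, 2]
After 6 (swap(2, 0)): [6, 0, 5, 4, 1, 3, 2]
After 7 (swap(6, 1)): [6, 2, 5, 4, 1, 3, 0]
After 8 (reverse(5, 6)): [6, 2, 5, 4, 1, 0, 3]
After 9 (reverse(1, 5)): [6, 0, 1, 4, 5, 2, 3]

Answer: [6, 0, 1, 4, 5, 2, 3]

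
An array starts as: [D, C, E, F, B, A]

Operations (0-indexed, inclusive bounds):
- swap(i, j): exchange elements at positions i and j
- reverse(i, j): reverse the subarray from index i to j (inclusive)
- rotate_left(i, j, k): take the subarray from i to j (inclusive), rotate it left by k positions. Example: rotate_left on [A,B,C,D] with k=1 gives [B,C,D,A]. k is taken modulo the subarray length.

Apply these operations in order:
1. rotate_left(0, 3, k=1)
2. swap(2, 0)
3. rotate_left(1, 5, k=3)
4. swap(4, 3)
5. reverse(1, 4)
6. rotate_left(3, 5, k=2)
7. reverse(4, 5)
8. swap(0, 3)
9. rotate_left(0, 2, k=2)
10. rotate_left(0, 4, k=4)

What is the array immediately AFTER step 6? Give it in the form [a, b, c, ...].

After 1 (rotate_left(0, 3, k=1)): [C, E, F, D, B, A]
After 2 (swap(2, 0)): [F, E, C, D, B, A]
After 3 (rotate_left(1, 5, k=3)): [F, B, A, E, C, D]
After 4 (swap(4, 3)): [F, B, A, C, E, D]
After 5 (reverse(1, 4)): [F, E, C, A, B, D]
After 6 (rotate_left(3, 5, k=2)): [F, E, C, D, A, B]

Answer: [F, E, C, D, A, B]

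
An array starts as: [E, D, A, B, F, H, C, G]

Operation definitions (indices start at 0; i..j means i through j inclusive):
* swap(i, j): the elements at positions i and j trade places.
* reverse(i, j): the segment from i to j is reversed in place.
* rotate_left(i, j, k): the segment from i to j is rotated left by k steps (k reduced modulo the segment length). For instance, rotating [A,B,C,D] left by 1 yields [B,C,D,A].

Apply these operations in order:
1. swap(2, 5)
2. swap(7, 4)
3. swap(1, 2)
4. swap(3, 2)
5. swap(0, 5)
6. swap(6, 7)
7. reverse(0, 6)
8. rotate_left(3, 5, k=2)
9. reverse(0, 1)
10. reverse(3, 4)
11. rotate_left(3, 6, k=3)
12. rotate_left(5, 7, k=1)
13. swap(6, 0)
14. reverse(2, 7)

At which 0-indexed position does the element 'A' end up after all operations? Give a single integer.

After 1 (swap(2, 5)): [E, D, H, B, F, A, C, G]
After 2 (swap(7, 4)): [E, D, H, B, G, A, C, F]
After 3 (swap(1, 2)): [E, H, D, B, G, A, C, F]
After 4 (swap(3, 2)): [E, H, B, D, G, A, C, F]
After 5 (swap(0, 5)): [A, H, B, D, G, E, C, F]
After 6 (swap(6, 7)): [A, H, B, D, G, E, F, C]
After 7 (reverse(0, 6)): [F, E, G, D, B, H, A, C]
After 8 (rotate_left(3, 5, k=2)): [F, E, G, H, D, B, A, C]
After 9 (reverse(0, 1)): [E, F, G, H, D, B, A, C]
After 10 (reverse(3, 4)): [E, F, G, D, H, B, A, C]
After 11 (rotate_left(3, 6, k=3)): [E, F, G, A, D, H, B, C]
After 12 (rotate_left(5, 7, k=1)): [E, F, G, A, D, B, C, H]
After 13 (swap(6, 0)): [C, F, G, A, D, B, E, H]
After 14 (reverse(2, 7)): [C, F, H, E, B, D, A, G]

Answer: 6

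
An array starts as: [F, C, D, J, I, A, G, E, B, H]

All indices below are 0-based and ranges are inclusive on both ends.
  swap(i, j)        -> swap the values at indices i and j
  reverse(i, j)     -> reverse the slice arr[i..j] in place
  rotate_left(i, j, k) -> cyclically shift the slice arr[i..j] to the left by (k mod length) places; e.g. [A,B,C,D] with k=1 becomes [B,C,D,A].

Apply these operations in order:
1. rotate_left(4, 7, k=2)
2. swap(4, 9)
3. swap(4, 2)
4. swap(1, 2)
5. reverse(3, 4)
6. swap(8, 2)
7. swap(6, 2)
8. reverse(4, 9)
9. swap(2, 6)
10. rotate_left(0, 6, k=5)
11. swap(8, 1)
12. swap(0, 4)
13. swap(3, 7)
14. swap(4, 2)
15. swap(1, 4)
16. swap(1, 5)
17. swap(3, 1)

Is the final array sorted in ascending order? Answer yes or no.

After 1 (rotate_left(4, 7, k=2)): [F, C, D, J, G, E, I, A, B, H]
After 2 (swap(4, 9)): [F, C, D, J, H, E, I, A, B, G]
After 3 (swap(4, 2)): [F, C, H, J, D, E, I, A, B, G]
After 4 (swap(1, 2)): [F, H, C, J, D, E, I, A, B, G]
After 5 (reverse(3, 4)): [F, H, C, D, J, E, I, A, B, G]
After 6 (swap(8, 2)): [F, H, B, D, J, E, I, A, C, G]
After 7 (swap(6, 2)): [F, H, I, D, J, E, B, A, C, G]
After 8 (reverse(4, 9)): [F, H, I, D, G, C, A, B, E, J]
After 9 (swap(2, 6)): [F, H, A, D, G, C, I, B, E, J]
After 10 (rotate_left(0, 6, k=5)): [C, I, F, H, A, D, G, B, E, J]
After 11 (swap(8, 1)): [C, E, F, H, A, D, G, B, I, J]
After 12 (swap(0, 4)): [A, E, F, H, C, D, G, B, I, J]
After 13 (swap(3, 7)): [A, E, F, B, C, D, G, H, I, J]
After 14 (swap(4, 2)): [A, E, C, B, F, D, G, H, I, J]
After 15 (swap(1, 4)): [A, F, C, B, E, D, G, H, I, J]
After 16 (swap(1, 5)): [A, D, C, B, E, F, G, H, I, J]
After 17 (swap(3, 1)): [A, B, C, D, E, F, G, H, I, J]

Answer: yes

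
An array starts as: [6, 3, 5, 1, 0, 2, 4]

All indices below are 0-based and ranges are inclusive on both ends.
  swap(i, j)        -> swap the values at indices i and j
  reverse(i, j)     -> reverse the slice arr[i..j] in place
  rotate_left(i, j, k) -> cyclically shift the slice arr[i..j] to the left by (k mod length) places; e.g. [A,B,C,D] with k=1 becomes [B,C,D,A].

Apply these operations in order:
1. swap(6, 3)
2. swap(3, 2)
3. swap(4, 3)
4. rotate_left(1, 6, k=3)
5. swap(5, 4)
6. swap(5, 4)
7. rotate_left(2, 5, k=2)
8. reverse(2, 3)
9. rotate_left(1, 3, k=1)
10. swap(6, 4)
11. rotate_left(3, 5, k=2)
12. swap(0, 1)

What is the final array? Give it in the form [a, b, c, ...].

Answer: [4, 6, 3, 1, 5, 0, 2]

Derivation:
After 1 (swap(6, 3)): [6, 3, 5, 4, 0, 2, 1]
After 2 (swap(3, 2)): [6, 3, 4, 5, 0, 2, 1]
After 3 (swap(4, 3)): [6, 3, 4, 0, 5, 2, 1]
After 4 (rotate_left(1, 6, k=3)): [6, 5, 2, 1, 3, 4, 0]
After 5 (swap(5, 4)): [6, 5, 2, 1, 4, 3, 0]
After 6 (swap(5, 4)): [6, 5, 2, 1, 3, 4, 0]
After 7 (rotate_left(2, 5, k=2)): [6, 5, 3, 4, 2, 1, 0]
After 8 (reverse(2, 3)): [6, 5, 4, 3, 2, 1, 0]
After 9 (rotate_left(1, 3, k=1)): [6, 4, 3, 5, 2, 1, 0]
After 10 (swap(6, 4)): [6, 4, 3, 5, 0, 1, 2]
After 11 (rotate_left(3, 5, k=2)): [6, 4, 3, 1, 5, 0, 2]
After 12 (swap(0, 1)): [4, 6, 3, 1, 5, 0, 2]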